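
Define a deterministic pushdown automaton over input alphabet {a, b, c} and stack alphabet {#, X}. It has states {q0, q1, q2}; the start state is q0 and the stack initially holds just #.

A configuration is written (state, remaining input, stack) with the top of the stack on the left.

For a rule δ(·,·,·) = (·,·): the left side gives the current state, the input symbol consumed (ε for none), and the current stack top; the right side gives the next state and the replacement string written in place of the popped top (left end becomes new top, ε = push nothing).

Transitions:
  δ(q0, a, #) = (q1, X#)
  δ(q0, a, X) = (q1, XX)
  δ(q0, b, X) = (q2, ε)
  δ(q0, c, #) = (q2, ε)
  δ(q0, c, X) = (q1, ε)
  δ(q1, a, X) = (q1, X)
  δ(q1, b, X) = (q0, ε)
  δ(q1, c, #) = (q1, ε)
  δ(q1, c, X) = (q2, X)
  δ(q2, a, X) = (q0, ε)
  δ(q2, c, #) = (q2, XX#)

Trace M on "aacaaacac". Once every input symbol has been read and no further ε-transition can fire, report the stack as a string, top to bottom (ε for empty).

(q0, aacaaacac, #)
  read a, top #: go to q1, push X# → (q1, acaaacac, X#)
  read a, top X: go to q1, push X → (q1, caaacac, X#)
  read c, top X: go to q2, push X → (q2, aaacac, X#)
  read a, top X: go to q0, push ε → (q0, aacac, #)
  read a, top #: go to q1, push X# → (q1, acac, X#)
  read a, top X: go to q1, push X → (q1, cac, X#)
  read c, top X: go to q2, push X → (q2, ac, X#)
  read a, top X: go to q0, push ε → (q0, c, #)
  read c, top #: go to q2, push ε → (q2, ε, ε)
All input consumed in state q2 with stack ε.

ε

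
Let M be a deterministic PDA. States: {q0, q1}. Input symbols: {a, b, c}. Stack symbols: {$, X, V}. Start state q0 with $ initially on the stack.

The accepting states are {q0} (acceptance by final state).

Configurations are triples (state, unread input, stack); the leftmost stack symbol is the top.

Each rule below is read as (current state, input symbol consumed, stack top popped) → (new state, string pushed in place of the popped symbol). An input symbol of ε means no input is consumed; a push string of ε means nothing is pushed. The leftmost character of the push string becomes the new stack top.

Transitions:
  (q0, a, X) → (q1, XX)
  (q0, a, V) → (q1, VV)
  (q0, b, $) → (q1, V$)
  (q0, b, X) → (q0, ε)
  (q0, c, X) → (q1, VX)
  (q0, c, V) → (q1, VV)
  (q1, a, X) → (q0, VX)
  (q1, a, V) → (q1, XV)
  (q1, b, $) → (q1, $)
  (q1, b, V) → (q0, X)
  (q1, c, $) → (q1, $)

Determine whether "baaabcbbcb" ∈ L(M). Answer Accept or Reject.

(q0, baaabcbbcb, $)
  read b, top $: go to q1, push V$ → (q1, aaabcbbcb, V$)
  read a, top V: go to q1, push XV → (q1, aabcbbcb, XV$)
  read a, top X: go to q0, push VX → (q0, abcbbcb, VXV$)
  read a, top V: go to q1, push VV → (q1, bcbbcb, VVXV$)
  read b, top V: go to q0, push X → (q0, cbbcb, XVXV$)
  read c, top X: go to q1, push VX → (q1, bbcb, VXVXV$)
  read b, top V: go to q0, push X → (q0, bcb, XXVXV$)
  read b, top X: go to q0, push ε → (q0, cb, XVXV$)
  read c, top X: go to q1, push VX → (q1, b, VXVXV$)
  read b, top V: go to q0, push X → (q0, ε, XXVXV$)
All input consumed; state q0 ∈ F.

Accept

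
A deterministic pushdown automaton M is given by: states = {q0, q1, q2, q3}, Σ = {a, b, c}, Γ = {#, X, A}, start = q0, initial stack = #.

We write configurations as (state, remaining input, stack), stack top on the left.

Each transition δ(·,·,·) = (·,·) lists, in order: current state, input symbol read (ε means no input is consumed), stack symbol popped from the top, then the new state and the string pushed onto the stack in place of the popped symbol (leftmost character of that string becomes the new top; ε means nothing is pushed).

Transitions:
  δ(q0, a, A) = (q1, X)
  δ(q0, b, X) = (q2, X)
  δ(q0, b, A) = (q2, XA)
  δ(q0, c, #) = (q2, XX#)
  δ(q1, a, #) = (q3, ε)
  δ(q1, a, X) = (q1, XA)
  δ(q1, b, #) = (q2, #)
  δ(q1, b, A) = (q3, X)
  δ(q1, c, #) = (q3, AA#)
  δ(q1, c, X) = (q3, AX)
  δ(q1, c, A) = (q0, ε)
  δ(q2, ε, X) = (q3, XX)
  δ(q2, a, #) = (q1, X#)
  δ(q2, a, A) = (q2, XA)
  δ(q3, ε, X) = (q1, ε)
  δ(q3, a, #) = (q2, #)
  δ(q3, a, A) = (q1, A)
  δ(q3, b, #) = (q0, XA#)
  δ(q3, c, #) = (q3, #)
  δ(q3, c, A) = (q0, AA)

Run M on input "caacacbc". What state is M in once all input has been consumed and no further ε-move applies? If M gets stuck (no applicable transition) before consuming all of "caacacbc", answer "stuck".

q3

(q0, caacacbc, #)
  read c, top #: go to q2, push XX# → (q2, aacacbc, XX#)
  ε-move, top X: go to q3, push XX → (q3, aacacbc, XXX#)
  ε-move, top X: go to q1, push ε → (q1, aacacbc, XX#)
  read a, top X: go to q1, push XA → (q1, acacbc, XAX#)
  read a, top X: go to q1, push XA → (q1, cacbc, XAAX#)
  read c, top X: go to q3, push AX → (q3, acbc, AXAAX#)
  read a, top A: go to q1, push A → (q1, cbc, AXAAX#)
  read c, top A: go to q0, push ε → (q0, bc, XAAX#)
  read b, top X: go to q2, push X → (q2, c, XAAX#)
  ε-move, top X: go to q3, push XX → (q3, c, XXAAX#)
  ε-move, top X: go to q1, push ε → (q1, c, XAAX#)
  read c, top X: go to q3, push AX → (q3, ε, AXAAX#)
All input consumed; M is in state q3.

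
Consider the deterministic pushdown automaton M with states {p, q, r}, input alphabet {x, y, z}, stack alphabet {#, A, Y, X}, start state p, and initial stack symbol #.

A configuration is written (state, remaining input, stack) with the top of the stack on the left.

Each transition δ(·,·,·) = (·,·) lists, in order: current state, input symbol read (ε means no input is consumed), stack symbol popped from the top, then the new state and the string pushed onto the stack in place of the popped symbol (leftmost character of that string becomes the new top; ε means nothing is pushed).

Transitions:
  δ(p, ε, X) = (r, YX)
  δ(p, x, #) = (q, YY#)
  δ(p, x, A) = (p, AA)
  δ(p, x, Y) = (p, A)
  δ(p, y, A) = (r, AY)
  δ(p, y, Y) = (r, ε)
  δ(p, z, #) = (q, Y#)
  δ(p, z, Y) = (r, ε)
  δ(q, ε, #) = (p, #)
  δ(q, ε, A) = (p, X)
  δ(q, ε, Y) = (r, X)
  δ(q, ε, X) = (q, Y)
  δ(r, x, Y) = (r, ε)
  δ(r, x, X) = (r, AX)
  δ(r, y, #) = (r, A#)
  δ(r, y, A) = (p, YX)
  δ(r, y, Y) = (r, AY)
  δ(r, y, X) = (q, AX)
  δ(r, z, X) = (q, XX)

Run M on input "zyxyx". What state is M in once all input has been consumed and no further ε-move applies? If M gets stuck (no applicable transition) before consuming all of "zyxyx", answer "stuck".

r

(p, zyxyx, #)
  read z, top #: go to q, push Y# → (q, yxyx, Y#)
  ε-move, top Y: go to r, push X → (r, yxyx, X#)
  read y, top X: go to q, push AX → (q, xyx, AX#)
  ε-move, top A: go to p, push X → (p, xyx, XX#)
  ε-move, top X: go to r, push YX → (r, xyx, YXX#)
  read x, top Y: go to r, push ε → (r, yx, XX#)
  read y, top X: go to q, push AX → (q, x, AXX#)
  ε-move, top A: go to p, push X → (p, x, XXX#)
  ε-move, top X: go to r, push YX → (r, x, YXXX#)
  read x, top Y: go to r, push ε → (r, ε, XXX#)
All input consumed; M is in state r.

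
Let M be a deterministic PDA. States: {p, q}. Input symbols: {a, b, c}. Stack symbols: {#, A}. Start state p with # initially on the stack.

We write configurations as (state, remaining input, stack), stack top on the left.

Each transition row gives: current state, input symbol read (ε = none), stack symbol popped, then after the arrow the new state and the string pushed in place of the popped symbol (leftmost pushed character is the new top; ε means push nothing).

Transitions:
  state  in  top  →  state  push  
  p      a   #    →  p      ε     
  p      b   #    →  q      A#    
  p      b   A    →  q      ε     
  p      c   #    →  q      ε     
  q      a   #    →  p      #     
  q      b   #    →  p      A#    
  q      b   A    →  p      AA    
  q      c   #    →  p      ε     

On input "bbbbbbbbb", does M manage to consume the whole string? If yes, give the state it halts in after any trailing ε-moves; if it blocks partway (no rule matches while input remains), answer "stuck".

q

(p, bbbbbbbbb, #) ⊢ (q, bbbbbbbb, A#) ⊢ (p, bbbbbbb, AA#) ⊢ (q, bbbbbb, A#) ⊢ (p, bbbbb, AA#) ⊢ (q, bbbb, A#) ⊢ (p, bbb, AA#) ⊢ (q, bb, A#) ⊢ (p, b, AA#) ⊢ (q, ε, A#)
All input consumed; M is in state q.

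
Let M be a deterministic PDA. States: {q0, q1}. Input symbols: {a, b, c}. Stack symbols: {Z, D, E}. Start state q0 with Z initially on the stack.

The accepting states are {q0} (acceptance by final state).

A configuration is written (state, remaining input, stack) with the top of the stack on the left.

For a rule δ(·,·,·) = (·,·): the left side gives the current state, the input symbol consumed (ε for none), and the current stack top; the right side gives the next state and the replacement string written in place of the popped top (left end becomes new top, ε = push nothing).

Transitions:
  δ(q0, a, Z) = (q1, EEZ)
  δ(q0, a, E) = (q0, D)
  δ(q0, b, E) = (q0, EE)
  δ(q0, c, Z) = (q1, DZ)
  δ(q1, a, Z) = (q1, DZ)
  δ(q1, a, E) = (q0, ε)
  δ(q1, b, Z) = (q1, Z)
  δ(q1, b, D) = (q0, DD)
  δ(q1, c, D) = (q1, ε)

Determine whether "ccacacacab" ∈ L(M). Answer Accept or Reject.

(q0, ccacacacab, Z)
  read c, top Z: go to q1, push DZ → (q1, cacacacab, DZ)
  read c, top D: go to q1, push ε → (q1, acacacab, Z)
  read a, top Z: go to q1, push DZ → (q1, cacacab, DZ)
  read c, top D: go to q1, push ε → (q1, acacab, Z)
  read a, top Z: go to q1, push DZ → (q1, cacab, DZ)
  read c, top D: go to q1, push ε → (q1, acab, Z)
  read a, top Z: go to q1, push DZ → (q1, cab, DZ)
  read c, top D: go to q1, push ε → (q1, ab, Z)
  read a, top Z: go to q1, push DZ → (q1, b, DZ)
  read b, top D: go to q0, push DD → (q0, ε, DDZ)
All input consumed; state q0 ∈ F.

Accept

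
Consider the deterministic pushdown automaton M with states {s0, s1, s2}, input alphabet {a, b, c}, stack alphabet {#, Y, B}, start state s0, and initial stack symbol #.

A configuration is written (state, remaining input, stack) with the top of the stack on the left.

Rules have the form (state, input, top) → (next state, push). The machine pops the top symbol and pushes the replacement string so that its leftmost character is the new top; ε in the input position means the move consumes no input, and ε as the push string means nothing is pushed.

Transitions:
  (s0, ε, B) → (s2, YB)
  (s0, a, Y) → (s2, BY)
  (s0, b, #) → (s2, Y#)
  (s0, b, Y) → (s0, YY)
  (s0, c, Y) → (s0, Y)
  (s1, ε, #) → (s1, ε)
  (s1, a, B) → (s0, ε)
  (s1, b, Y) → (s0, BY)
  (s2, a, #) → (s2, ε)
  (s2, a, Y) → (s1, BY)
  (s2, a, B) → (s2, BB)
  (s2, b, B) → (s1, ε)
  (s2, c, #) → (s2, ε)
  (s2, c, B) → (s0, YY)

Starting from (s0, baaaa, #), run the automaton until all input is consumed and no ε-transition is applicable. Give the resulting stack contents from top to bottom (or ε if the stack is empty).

BBY#

(s0, baaaa, #) ⊢ (s2, aaaa, Y#) ⊢ (s1, aaa, BY#) ⊢ (s0, aa, Y#) ⊢ (s2, a, BY#) ⊢ (s2, ε, BBY#)
All input consumed in state s2 with stack BBY#.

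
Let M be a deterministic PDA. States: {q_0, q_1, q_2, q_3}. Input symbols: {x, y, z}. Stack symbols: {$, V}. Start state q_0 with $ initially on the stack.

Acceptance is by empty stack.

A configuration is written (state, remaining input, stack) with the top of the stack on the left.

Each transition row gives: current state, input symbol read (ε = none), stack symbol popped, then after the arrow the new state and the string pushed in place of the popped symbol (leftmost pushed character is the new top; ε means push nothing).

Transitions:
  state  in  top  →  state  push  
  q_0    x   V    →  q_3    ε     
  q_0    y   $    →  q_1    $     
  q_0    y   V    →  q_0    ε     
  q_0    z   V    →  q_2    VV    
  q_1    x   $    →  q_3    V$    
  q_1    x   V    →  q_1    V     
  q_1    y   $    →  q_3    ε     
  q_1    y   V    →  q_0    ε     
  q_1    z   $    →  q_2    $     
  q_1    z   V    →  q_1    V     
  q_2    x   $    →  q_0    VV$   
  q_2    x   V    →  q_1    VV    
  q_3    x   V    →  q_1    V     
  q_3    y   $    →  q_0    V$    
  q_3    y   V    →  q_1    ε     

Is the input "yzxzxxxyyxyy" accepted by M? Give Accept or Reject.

Accept

(q_0, yzxzxxxyyxyy, $) ⊢ (q_1, zxzxxxyyxyy, $) ⊢ (q_2, xzxxxyyxyy, $) ⊢ (q_0, zxxxyyxyy, VV$) ⊢ (q_2, xxxyyxyy, VVV$) ⊢ (q_1, xxyyxyy, VVVV$) ⊢ (q_1, xyyxyy, VVVV$) ⊢ (q_1, yyxyy, VVVV$) ⊢ (q_0, yxyy, VVV$) ⊢ (q_0, xyy, VV$) ⊢ (q_3, yy, V$) ⊢ (q_1, y, $) ⊢ (q_3, ε, ε)
All input consumed and the stack is empty.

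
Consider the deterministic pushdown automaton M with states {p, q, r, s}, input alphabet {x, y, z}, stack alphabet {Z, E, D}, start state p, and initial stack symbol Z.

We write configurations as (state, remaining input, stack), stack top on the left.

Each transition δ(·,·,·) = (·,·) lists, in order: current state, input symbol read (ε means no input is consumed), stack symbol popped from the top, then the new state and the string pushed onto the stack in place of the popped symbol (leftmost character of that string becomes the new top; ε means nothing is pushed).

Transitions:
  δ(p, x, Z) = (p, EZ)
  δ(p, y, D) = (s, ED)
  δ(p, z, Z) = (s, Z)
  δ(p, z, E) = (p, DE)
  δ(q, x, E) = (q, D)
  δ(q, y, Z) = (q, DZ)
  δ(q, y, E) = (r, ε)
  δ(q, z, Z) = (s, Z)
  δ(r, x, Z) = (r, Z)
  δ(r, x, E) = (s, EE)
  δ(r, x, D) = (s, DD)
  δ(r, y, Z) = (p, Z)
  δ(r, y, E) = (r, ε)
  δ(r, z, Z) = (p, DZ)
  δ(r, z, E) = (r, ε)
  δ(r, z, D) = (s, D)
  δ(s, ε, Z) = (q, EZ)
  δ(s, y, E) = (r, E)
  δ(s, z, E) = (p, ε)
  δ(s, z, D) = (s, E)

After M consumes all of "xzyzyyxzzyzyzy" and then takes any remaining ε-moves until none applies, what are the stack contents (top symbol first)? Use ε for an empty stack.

(p, xzyzyyxzzyzyzy, Z) ⊢ (p, zyzyyxzzyzyzy, EZ) ⊢ (p, yzyyxzzyzyzy, DEZ) ⊢ (s, zyyxzzyzyzy, EDEZ) ⊢ (p, yyxzzyzyzy, DEZ) ⊢ (s, yxzzyzyzy, EDEZ) ⊢ (r, xzzyzyzy, EDEZ) ⊢ (s, zzyzyzy, EEDEZ) ⊢ (p, zyzyzy, EDEZ) ⊢ (p, yzyzy, DEDEZ) ⊢ (s, zyzy, EDEDEZ) ⊢ (p, yzy, DEDEZ) ⊢ (s, zy, EDEDEZ) ⊢ (p, y, DEDEZ) ⊢ (s, ε, EDEDEZ)
All input consumed in state s with stack EDEDEZ.

EDEDEZ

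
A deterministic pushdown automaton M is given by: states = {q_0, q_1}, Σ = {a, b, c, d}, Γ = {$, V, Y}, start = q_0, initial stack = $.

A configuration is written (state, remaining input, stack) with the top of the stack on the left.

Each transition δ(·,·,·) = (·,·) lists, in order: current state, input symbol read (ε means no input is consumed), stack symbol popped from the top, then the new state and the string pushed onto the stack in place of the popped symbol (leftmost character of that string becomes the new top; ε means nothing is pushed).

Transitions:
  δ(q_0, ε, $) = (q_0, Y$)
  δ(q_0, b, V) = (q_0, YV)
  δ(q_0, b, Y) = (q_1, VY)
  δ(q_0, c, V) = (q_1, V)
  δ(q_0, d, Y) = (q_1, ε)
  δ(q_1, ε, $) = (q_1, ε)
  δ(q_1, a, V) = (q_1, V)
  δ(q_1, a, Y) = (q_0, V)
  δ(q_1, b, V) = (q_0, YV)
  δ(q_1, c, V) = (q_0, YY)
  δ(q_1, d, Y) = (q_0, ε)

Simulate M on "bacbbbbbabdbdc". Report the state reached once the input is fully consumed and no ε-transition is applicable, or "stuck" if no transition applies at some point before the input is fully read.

(q_0, bacbbbbbabdbdc, $)
  ε-move, top $: go to q_0, push Y$ → (q_0, bacbbbbbabdbdc, Y$)
  read b, top Y: go to q_1, push VY → (q_1, acbbbbbabdbdc, VY$)
  read a, top V: go to q_1, push V → (q_1, cbbbbbabdbdc, VY$)
  read c, top V: go to q_0, push YY → (q_0, bbbbbabdbdc, YYY$)
  read b, top Y: go to q_1, push VY → (q_1, bbbbabdbdc, VYYY$)
  read b, top V: go to q_0, push YV → (q_0, bbbabdbdc, YVYYY$)
  read b, top Y: go to q_1, push VY → (q_1, bbabdbdc, VYVYYY$)
  read b, top V: go to q_0, push YV → (q_0, babdbdc, YVYVYYY$)
  read b, top Y: go to q_1, push VY → (q_1, abdbdc, VYVYVYYY$)
  read a, top V: go to q_1, push V → (q_1, bdbdc, VYVYVYYY$)
  read b, top V: go to q_0, push YV → (q_0, dbdc, YVYVYVYYY$)
  read d, top Y: go to q_1, push ε → (q_1, bdc, VYVYVYYY$)
  read b, top V: go to q_0, push YV → (q_0, dc, YVYVYVYYY$)
  read d, top Y: go to q_1, push ε → (q_1, c, VYVYVYYY$)
  read c, top V: go to q_0, push YY → (q_0, ε, YYYVYVYYY$)
All input consumed; M is in state q_0.

q_0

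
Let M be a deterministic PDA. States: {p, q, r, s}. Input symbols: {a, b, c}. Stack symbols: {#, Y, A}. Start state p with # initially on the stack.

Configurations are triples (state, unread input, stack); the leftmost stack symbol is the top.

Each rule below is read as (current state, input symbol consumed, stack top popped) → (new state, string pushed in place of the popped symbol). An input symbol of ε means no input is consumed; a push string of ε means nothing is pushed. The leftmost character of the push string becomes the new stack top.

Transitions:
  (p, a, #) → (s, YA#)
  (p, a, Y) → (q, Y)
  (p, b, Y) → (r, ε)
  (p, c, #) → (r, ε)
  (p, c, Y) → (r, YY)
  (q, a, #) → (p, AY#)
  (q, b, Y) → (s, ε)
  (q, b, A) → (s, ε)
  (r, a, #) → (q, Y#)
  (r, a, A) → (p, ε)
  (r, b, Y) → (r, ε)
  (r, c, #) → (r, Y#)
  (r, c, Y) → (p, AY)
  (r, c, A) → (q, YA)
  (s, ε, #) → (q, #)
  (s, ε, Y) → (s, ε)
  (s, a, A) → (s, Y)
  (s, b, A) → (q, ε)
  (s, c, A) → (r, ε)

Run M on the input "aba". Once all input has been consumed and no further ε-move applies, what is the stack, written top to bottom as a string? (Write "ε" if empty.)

(p, aba, #)
  read a, top #: go to s, push YA# → (s, ba, YA#)
  ε-move, top Y: go to s, push ε → (s, ba, A#)
  read b, top A: go to q, push ε → (q, a, #)
  read a, top #: go to p, push AY# → (p, ε, AY#)
All input consumed in state p with stack AY#.

AY#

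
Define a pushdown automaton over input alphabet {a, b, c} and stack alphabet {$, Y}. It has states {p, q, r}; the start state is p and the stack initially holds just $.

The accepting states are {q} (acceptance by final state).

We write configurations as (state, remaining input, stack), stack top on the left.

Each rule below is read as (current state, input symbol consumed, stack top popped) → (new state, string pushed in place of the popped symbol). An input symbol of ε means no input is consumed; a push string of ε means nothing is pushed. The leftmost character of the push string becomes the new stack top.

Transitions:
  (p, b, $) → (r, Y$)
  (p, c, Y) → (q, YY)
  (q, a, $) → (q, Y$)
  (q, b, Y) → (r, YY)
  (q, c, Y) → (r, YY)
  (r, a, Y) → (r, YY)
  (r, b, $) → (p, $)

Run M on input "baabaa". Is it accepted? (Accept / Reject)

No computation consumes all input and reaches a final state.

Reject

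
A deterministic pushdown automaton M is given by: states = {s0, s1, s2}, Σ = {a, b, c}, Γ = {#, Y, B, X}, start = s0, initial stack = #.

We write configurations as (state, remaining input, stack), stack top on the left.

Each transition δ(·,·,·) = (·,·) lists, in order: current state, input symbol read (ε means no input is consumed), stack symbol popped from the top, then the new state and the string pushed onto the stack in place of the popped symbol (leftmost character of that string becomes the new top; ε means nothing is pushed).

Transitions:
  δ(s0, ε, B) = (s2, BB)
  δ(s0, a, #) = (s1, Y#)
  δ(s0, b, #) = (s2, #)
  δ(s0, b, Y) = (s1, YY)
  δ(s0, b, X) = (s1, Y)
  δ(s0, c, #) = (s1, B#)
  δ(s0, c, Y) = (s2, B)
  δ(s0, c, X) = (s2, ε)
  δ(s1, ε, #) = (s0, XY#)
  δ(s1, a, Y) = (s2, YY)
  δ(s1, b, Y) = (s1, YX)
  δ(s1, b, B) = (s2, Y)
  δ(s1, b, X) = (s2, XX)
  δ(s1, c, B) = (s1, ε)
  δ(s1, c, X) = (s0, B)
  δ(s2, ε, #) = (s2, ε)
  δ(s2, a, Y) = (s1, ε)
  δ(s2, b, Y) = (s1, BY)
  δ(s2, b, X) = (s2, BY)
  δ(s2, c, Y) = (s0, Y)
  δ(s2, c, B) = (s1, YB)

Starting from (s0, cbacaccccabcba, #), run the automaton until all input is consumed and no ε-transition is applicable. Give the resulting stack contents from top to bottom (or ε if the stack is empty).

YYXYB#

(s0, cbacaccccabcba, #) ⊢ (s1, bacaccccabcba, B#) ⊢ (s2, acaccccabcba, Y#) ⊢ (s1, caccccabcba, #) ⊢ (s0, caccccabcba, XY#) ⊢ (s2, accccabcba, Y#) ⊢ (s1, ccccabcba, #) ⊢ (s0, ccccabcba, XY#) ⊢ (s2, cccabcba, Y#) ⊢ (s0, ccabcba, Y#) ⊢ (s2, cabcba, B#) ⊢ (s1, abcba, YB#) ⊢ (s2, bcba, YYB#) ⊢ (s1, cba, BYYB#) ⊢ (s1, ba, YYB#) ⊢ (s1, a, YXYB#) ⊢ (s2, ε, YYXYB#)
All input consumed in state s2 with stack YYXYB#.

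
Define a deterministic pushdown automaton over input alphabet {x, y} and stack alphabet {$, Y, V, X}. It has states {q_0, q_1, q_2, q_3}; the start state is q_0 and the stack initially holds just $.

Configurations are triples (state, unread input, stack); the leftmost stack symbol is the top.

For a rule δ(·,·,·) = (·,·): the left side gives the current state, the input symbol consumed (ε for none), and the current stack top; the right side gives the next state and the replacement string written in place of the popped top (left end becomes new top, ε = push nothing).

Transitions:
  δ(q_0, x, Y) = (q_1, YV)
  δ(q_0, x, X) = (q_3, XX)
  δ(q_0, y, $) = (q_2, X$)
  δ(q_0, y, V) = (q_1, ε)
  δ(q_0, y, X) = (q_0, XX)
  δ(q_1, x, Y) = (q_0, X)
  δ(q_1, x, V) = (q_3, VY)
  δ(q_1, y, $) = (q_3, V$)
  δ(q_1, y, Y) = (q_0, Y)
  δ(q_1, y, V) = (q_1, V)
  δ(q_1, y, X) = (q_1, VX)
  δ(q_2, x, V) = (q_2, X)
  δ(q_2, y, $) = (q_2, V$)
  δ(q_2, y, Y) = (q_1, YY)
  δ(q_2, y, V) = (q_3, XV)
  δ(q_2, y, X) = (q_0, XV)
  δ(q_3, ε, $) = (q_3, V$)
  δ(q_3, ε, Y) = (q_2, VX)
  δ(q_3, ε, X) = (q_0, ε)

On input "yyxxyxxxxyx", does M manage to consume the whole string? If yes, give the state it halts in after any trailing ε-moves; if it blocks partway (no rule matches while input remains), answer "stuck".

(q_0, yyxxyxxxxyx, $)
  read y, top $: go to q_2, push X$ → (q_2, yxxyxxxxyx, X$)
  read y, top X: go to q_0, push XV → (q_0, xxyxxxxyx, XV$)
  read x, top X: go to q_3, push XX → (q_3, xyxxxxyx, XXV$)
  ε-move, top X: go to q_0, push ε → (q_0, xyxxxxyx, XV$)
  read x, top X: go to q_3, push XX → (q_3, yxxxxyx, XXV$)
  ε-move, top X: go to q_0, push ε → (q_0, yxxxxyx, XV$)
  read y, top X: go to q_0, push XX → (q_0, xxxxyx, XXV$)
  read x, top X: go to q_3, push XX → (q_3, xxxyx, XXXV$)
  ε-move, top X: go to q_0, push ε → (q_0, xxxyx, XXV$)
  read x, top X: go to q_3, push XX → (q_3, xxyx, XXXV$)
  ε-move, top X: go to q_0, push ε → (q_0, xxyx, XXV$)
  read x, top X: go to q_3, push XX → (q_3, xyx, XXXV$)
  ε-move, top X: go to q_0, push ε → (q_0, xyx, XXV$)
  read x, top X: go to q_3, push XX → (q_3, yx, XXXV$)
  ε-move, top X: go to q_0, push ε → (q_0, yx, XXV$)
  read y, top X: go to q_0, push XX → (q_0, x, XXXV$)
  read x, top X: go to q_3, push XX → (q_3, ε, XXXXV$)
  ε-move, top X: go to q_0, push ε → (q_0, ε, XXXV$)
All input consumed; M is in state q_0.

q_0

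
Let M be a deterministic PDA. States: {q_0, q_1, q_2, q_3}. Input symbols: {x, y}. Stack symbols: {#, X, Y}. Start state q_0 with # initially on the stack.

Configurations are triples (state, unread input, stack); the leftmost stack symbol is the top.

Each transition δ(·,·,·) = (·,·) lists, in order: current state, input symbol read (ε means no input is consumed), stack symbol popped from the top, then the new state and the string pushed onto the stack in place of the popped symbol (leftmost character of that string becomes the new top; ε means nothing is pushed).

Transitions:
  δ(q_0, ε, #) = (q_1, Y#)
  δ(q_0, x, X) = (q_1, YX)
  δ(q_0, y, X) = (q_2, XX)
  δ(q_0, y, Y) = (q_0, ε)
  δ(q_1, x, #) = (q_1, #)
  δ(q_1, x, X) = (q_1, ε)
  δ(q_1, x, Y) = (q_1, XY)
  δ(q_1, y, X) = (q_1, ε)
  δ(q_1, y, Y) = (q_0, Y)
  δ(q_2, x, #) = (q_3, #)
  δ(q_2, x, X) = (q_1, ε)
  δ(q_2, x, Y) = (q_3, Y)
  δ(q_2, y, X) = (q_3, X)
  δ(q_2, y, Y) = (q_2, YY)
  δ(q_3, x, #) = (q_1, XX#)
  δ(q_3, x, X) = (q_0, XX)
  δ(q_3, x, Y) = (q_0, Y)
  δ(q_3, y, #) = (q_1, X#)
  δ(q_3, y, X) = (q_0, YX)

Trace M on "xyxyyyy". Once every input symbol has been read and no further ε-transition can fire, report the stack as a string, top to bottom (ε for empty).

Y#

(q_0, xyxyyyy, #) ⊢ (q_1, xyxyyyy, Y#) ⊢ (q_1, yxyyyy, XY#) ⊢ (q_1, xyyyy, Y#) ⊢ (q_1, yyyy, XY#) ⊢ (q_1, yyy, Y#) ⊢ (q_0, yy, Y#) ⊢ (q_0, y, #) ⊢ (q_1, y, Y#) ⊢ (q_0, ε, Y#)
All input consumed in state q_0 with stack Y#.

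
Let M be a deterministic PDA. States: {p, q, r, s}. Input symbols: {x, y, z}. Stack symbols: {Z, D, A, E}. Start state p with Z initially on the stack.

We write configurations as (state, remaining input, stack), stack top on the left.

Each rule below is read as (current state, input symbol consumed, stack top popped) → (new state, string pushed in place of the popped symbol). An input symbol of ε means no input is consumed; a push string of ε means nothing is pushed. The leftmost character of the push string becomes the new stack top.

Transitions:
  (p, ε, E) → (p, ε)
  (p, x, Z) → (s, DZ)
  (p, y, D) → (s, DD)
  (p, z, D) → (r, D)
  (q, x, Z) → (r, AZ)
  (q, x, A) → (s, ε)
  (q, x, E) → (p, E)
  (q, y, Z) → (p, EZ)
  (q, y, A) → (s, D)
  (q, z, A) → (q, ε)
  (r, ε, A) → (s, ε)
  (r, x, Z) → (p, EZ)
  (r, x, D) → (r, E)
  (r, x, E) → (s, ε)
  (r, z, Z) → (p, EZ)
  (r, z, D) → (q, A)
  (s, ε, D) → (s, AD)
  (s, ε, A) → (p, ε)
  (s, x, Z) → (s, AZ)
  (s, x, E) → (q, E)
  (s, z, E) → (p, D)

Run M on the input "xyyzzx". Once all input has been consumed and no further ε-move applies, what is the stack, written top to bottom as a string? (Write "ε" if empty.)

DDZ

(p, xyyzzx, Z)
  read x, top Z: go to s, push DZ → (s, yyzzx, DZ)
  ε-move, top D: go to s, push AD → (s, yyzzx, ADZ)
  ε-move, top A: go to p, push ε → (p, yyzzx, DZ)
  read y, top D: go to s, push DD → (s, yzzx, DDZ)
  ε-move, top D: go to s, push AD → (s, yzzx, ADDZ)
  ε-move, top A: go to p, push ε → (p, yzzx, DDZ)
  read y, top D: go to s, push DD → (s, zzx, DDDZ)
  ε-move, top D: go to s, push AD → (s, zzx, ADDDZ)
  ε-move, top A: go to p, push ε → (p, zzx, DDDZ)
  read z, top D: go to r, push D → (r, zx, DDDZ)
  read z, top D: go to q, push A → (q, x, ADDZ)
  read x, top A: go to s, push ε → (s, ε, DDZ)
  ε-move, top D: go to s, push AD → (s, ε, ADDZ)
  ε-move, top A: go to p, push ε → (p, ε, DDZ)
All input consumed in state p with stack DDZ.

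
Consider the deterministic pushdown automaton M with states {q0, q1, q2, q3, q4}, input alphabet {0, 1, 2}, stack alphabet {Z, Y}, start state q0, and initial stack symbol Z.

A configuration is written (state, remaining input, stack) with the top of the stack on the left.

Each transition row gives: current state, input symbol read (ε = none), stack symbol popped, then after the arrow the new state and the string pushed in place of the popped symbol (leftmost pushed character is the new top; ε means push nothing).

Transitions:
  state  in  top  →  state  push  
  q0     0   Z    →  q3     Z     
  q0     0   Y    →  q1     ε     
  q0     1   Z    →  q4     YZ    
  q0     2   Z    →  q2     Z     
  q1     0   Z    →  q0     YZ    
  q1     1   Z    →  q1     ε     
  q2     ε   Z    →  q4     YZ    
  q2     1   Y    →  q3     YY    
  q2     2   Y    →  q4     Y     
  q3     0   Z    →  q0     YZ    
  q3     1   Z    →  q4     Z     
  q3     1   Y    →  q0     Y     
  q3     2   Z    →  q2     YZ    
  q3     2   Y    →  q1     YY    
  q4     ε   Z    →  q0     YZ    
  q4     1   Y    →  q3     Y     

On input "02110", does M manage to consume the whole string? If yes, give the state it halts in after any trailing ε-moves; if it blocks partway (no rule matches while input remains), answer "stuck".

q1

(q0, 02110, Z)
  read 0, top Z: go to q3, push Z → (q3, 2110, Z)
  read 2, top Z: go to q2, push YZ → (q2, 110, YZ)
  read 1, top Y: go to q3, push YY → (q3, 10, YYZ)
  read 1, top Y: go to q0, push Y → (q0, 0, YYZ)
  read 0, top Y: go to q1, push ε → (q1, ε, YZ)
All input consumed; M is in state q1.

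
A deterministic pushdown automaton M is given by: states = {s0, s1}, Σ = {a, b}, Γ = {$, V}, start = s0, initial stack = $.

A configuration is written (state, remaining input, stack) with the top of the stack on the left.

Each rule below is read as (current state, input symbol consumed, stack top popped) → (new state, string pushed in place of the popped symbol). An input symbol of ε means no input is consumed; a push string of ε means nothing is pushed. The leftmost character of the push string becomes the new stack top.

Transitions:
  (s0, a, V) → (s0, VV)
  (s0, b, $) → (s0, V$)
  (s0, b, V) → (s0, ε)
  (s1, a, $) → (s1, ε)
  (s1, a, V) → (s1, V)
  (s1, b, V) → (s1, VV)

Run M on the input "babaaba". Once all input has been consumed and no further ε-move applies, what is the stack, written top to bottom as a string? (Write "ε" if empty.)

(s0, babaaba, $)
  read b, top $: go to s0, push V$ → (s0, abaaba, V$)
  read a, top V: go to s0, push VV → (s0, baaba, VV$)
  read b, top V: go to s0, push ε → (s0, aaba, V$)
  read a, top V: go to s0, push VV → (s0, aba, VV$)
  read a, top V: go to s0, push VV → (s0, ba, VVV$)
  read b, top V: go to s0, push ε → (s0, a, VV$)
  read a, top V: go to s0, push VV → (s0, ε, VVV$)
All input consumed in state s0 with stack VVV$.

VVV$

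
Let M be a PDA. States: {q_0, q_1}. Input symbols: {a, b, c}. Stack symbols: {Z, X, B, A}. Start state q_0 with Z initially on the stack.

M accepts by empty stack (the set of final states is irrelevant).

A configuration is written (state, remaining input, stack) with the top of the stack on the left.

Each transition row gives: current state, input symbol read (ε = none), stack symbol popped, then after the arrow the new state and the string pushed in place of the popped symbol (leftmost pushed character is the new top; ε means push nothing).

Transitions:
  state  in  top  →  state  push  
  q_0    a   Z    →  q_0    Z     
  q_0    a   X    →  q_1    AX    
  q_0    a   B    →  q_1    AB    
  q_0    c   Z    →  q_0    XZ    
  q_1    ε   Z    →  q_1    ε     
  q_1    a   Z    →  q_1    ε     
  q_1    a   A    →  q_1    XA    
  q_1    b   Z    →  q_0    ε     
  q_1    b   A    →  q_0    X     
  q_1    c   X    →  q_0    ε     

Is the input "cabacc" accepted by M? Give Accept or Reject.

Reject

No computation consumes all input and empties the stack.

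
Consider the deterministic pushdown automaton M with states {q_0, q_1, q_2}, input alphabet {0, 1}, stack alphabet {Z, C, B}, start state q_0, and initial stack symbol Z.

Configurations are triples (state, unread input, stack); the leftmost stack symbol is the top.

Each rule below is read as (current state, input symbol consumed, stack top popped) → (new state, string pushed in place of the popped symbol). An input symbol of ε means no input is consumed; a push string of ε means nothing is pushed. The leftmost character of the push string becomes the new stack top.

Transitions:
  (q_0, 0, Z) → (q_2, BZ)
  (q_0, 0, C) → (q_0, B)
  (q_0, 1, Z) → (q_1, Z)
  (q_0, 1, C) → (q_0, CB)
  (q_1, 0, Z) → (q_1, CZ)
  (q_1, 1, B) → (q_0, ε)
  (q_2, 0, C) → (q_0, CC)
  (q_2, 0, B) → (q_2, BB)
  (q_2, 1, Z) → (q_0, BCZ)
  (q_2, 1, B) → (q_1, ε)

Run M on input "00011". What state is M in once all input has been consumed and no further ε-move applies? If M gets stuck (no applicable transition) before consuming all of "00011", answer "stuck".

(q_0, 00011, Z)
  read 0, top Z: go to q_2, push BZ → (q_2, 0011, BZ)
  read 0, top B: go to q_2, push BB → (q_2, 011, BBZ)
  read 0, top B: go to q_2, push BB → (q_2, 11, BBBZ)
  read 1, top B: go to q_1, push ε → (q_1, 1, BBZ)
  read 1, top B: go to q_0, push ε → (q_0, ε, BZ)
All input consumed; M is in state q_0.

q_0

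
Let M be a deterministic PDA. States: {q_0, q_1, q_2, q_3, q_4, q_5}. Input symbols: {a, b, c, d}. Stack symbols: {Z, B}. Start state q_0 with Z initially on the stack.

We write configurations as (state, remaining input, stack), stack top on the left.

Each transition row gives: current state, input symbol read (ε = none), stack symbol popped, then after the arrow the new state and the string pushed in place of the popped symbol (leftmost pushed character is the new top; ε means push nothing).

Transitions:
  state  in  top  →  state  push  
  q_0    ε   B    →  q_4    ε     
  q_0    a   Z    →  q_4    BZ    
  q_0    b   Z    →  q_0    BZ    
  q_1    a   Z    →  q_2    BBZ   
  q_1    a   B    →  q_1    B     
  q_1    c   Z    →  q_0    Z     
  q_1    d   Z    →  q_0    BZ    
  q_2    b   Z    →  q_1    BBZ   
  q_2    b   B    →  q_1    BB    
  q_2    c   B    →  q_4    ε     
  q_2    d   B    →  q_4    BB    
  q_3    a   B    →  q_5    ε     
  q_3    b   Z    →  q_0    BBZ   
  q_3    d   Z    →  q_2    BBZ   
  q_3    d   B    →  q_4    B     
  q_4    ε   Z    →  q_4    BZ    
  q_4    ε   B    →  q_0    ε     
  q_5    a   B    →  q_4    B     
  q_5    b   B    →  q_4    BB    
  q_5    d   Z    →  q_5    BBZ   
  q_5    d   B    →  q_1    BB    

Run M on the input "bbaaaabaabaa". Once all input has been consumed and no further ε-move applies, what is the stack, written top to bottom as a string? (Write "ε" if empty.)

(q_0, bbaaaabaabaa, Z)
  read b, top Z: go to q_0, push BZ → (q_0, baaaabaabaa, BZ)
  ε-move, top B: go to q_4, push ε → (q_4, baaaabaabaa, Z)
  ε-move, top Z: go to q_4, push BZ → (q_4, baaaabaabaa, BZ)
  ε-move, top B: go to q_0, push ε → (q_0, baaaabaabaa, Z)
  read b, top Z: go to q_0, push BZ → (q_0, aaaabaabaa, BZ)
  ε-move, top B: go to q_4, push ε → (q_4, aaaabaabaa, Z)
  ε-move, top Z: go to q_4, push BZ → (q_4, aaaabaabaa, BZ)
  ε-move, top B: go to q_0, push ε → (q_0, aaaabaabaa, Z)
  read a, top Z: go to q_4, push BZ → (q_4, aaabaabaa, BZ)
  ε-move, top B: go to q_0, push ε → (q_0, aaabaabaa, Z)
  read a, top Z: go to q_4, push BZ → (q_4, aabaabaa, BZ)
  ε-move, top B: go to q_0, push ε → (q_0, aabaabaa, Z)
  read a, top Z: go to q_4, push BZ → (q_4, abaabaa, BZ)
  ε-move, top B: go to q_0, push ε → (q_0, abaabaa, Z)
  read a, top Z: go to q_4, push BZ → (q_4, baabaa, BZ)
  ε-move, top B: go to q_0, push ε → (q_0, baabaa, Z)
  read b, top Z: go to q_0, push BZ → (q_0, aabaa, BZ)
  ε-move, top B: go to q_4, push ε → (q_4, aabaa, Z)
  ε-move, top Z: go to q_4, push BZ → (q_4, aabaa, BZ)
  ε-move, top B: go to q_0, push ε → (q_0, aabaa, Z)
  read a, top Z: go to q_4, push BZ → (q_4, abaa, BZ)
  ε-move, top B: go to q_0, push ε → (q_0, abaa, Z)
  read a, top Z: go to q_4, push BZ → (q_4, baa, BZ)
  ε-move, top B: go to q_0, push ε → (q_0, baa, Z)
  read b, top Z: go to q_0, push BZ → (q_0, aa, BZ)
  ε-move, top B: go to q_4, push ε → (q_4, aa, Z)
  ε-move, top Z: go to q_4, push BZ → (q_4, aa, BZ)
  ε-move, top B: go to q_0, push ε → (q_0, aa, Z)
  read a, top Z: go to q_4, push BZ → (q_4, a, BZ)
  ε-move, top B: go to q_0, push ε → (q_0, a, Z)
  read a, top Z: go to q_4, push BZ → (q_4, ε, BZ)
  ε-move, top B: go to q_0, push ε → (q_0, ε, Z)
All input consumed in state q_0 with stack Z.

Z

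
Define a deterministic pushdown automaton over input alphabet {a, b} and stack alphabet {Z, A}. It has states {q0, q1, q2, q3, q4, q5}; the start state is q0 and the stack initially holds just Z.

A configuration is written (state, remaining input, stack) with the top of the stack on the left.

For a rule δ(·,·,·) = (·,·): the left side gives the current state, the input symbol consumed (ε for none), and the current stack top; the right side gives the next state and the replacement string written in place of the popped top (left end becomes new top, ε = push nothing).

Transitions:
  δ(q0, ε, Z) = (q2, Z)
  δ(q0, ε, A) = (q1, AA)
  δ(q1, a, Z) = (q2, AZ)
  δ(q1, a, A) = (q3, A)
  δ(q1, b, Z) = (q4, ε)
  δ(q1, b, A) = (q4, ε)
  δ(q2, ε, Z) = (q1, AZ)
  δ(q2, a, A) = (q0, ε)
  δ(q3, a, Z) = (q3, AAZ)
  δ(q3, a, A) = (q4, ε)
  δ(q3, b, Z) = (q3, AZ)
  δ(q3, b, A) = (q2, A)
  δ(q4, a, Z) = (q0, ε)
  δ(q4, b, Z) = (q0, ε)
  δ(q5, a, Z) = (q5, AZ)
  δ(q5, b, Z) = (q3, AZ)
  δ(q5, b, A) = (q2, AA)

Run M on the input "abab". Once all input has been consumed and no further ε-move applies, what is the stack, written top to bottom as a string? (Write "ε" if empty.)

(q0, abab, Z)
  ε-move, top Z: go to q2, push Z → (q2, abab, Z)
  ε-move, top Z: go to q1, push AZ → (q1, abab, AZ)
  read a, top A: go to q3, push A → (q3, bab, AZ)
  read b, top A: go to q2, push A → (q2, ab, AZ)
  read a, top A: go to q0, push ε → (q0, b, Z)
  ε-move, top Z: go to q2, push Z → (q2, b, Z)
  ε-move, top Z: go to q1, push AZ → (q1, b, AZ)
  read b, top A: go to q4, push ε → (q4, ε, Z)
All input consumed in state q4 with stack Z.

Z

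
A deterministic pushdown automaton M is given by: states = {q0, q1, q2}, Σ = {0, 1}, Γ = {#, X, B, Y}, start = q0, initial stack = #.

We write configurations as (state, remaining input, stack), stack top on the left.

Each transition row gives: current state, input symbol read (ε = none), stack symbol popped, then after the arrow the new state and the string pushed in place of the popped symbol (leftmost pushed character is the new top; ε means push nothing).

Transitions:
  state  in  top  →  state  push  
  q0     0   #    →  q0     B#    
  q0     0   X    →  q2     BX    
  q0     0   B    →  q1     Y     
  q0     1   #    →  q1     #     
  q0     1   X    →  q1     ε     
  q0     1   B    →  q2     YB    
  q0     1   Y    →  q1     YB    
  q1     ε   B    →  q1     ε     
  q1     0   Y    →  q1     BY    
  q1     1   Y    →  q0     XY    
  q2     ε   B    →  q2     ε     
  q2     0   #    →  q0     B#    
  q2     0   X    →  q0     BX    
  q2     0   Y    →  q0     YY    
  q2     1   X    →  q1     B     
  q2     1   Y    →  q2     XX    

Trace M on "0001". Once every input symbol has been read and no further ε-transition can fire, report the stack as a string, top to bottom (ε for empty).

(q0, 0001, #)
  read 0, top #: go to q0, push B# → (q0, 001, B#)
  read 0, top B: go to q1, push Y → (q1, 01, Y#)
  read 0, top Y: go to q1, push BY → (q1, 1, BY#)
  ε-move, top B: go to q1, push ε → (q1, 1, Y#)
  read 1, top Y: go to q0, push XY → (q0, ε, XY#)
All input consumed in state q0 with stack XY#.

XY#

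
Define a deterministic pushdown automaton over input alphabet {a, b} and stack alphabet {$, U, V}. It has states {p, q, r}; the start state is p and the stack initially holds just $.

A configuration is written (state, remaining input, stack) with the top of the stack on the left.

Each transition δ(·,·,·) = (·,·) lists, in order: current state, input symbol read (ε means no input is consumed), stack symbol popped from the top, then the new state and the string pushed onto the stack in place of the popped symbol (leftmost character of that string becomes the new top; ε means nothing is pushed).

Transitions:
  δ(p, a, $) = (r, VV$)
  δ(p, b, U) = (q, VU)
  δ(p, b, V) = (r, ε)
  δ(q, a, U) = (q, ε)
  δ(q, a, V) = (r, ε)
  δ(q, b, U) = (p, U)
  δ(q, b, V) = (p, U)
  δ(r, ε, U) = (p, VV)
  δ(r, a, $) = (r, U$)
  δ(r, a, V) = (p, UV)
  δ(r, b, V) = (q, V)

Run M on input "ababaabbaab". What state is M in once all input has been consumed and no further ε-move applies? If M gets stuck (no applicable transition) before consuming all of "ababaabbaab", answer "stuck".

r

(p, ababaabbaab, $) ⊢ (r, babaabbaab, VV$) ⊢ (q, abaabbaab, VV$) ⊢ (r, baabbaab, V$) ⊢ (q, aabbaab, V$) ⊢ (r, abbaab, $) ⊢ (r, bbaab, U$) ⊢ (p, bbaab, VV$) ⊢ (r, baab, V$) ⊢ (q, aab, V$) ⊢ (r, ab, $) ⊢ (r, b, U$) ⊢ (p, b, VV$) ⊢ (r, ε, V$)
All input consumed; M is in state r.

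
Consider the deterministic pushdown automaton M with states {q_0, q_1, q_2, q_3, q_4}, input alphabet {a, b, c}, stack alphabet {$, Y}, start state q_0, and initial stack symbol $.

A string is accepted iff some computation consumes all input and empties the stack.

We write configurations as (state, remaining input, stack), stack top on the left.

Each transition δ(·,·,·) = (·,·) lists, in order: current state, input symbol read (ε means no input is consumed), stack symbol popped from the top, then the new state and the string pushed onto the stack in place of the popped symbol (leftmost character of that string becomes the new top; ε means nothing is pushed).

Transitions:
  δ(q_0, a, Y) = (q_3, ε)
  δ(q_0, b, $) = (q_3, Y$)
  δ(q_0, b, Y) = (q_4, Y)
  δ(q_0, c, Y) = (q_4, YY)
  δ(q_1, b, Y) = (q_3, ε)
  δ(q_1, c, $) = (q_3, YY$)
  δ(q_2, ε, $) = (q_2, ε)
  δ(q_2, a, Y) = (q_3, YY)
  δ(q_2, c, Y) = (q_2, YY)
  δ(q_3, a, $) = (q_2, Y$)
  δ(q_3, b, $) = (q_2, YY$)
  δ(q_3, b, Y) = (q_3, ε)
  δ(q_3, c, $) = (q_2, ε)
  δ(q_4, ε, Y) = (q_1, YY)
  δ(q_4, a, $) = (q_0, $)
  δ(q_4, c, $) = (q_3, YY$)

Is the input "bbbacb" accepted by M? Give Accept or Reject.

Reject

(q_0, bbbacb, $)
  read b, top $: go to q_3, push Y$ → (q_3, bbacb, Y$)
  read b, top Y: go to q_3, push ε → (q_3, bacb, $)
  read b, top $: go to q_2, push YY$ → (q_2, acb, YY$)
  read a, top Y: go to q_3, push YY → (q_3, cb, YYY$)
No transition applies at (q_3, cb, YYY$); input not fully consumed.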